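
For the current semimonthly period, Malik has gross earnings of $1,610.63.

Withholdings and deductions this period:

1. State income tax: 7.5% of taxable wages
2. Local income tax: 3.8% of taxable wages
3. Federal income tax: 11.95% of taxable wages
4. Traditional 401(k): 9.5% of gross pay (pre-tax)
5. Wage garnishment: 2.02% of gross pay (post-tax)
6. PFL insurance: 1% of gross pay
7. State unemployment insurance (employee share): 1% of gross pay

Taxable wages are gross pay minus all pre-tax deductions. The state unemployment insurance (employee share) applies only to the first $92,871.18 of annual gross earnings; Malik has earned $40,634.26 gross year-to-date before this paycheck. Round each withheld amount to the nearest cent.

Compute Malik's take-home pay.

$1,053.97

Traditional 401(k): $1,610.63 × 0.095 = $153.01
Taxable wages = $1,610.63 − $153.01 = $1,457.62
Federal income tax: $1,457.62 × 0.1195 = $174.19
Local income tax: $1,457.62 × 0.038 = $55.39
State income tax: $1,457.62 × 0.075 = $109.32
State unemployment insurance (employee share): cap not yet reached, full $1,610.63 is subject → $1,610.63 × 0.01 = $16.11
PFL insurance: $1,610.63 × 0.01 = $16.11
Wage garnishment: $1,610.63 × 0.0202 = $32.53
Total deductions = $153.01 + $174.19 + $55.39 + $109.32 + $16.11 + $16.11 + $32.53 = $556.66
Net pay = $1,610.63 − $556.66 = $1,053.97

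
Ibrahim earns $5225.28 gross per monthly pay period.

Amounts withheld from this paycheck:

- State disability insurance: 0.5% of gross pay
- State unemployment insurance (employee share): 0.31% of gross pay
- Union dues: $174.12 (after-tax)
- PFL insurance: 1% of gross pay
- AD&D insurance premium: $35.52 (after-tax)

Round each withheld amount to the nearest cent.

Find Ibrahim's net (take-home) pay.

State disability insurance: $5225.28 × 0.005 = $26.13
PFL insurance: $5225.28 × 0.01 = $52.25
State unemployment insurance (employee share): $5225.28 × 0.0031 = $16.20
AD&D insurance premium: $35.52
Union dues: $174.12
Total deductions = $26.13 + $52.25 + $16.20 + $35.52 + $174.12 = $304.22
Net pay = $5225.28 − $304.22 = $4921.06

$4921.06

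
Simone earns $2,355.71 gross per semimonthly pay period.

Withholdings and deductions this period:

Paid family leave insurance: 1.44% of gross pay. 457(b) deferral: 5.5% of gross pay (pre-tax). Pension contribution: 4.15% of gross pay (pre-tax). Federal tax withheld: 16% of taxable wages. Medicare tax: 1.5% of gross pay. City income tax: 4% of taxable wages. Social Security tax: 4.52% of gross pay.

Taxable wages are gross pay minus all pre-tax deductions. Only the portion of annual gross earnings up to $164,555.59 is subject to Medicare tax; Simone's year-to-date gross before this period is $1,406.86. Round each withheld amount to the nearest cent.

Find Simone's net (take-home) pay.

$1,526.97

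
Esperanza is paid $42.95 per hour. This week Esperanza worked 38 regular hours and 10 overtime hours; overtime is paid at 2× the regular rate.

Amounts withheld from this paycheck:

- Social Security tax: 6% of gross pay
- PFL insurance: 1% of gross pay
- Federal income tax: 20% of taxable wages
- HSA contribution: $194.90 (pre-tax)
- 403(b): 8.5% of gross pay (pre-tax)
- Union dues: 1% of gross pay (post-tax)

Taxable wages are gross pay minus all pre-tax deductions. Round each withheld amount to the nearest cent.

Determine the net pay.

$1468.28

Regular pay: 38 × $42.95 = $1632.10
Overtime pay: 10 × $42.95 × 2 = $859.00
Gross pay = $1632.10 + $859.00 = $2491.10
403(b): $2491.10 × 0.085 = $211.74
HSA contribution: $194.90
Pre-tax total = $211.74 + $194.90 = $406.64
Taxable wages = $2491.10 − $406.64 = $2084.46
Federal income tax: $2084.46 × 0.2 = $416.89
Social Security tax: $2491.10 × 0.06 = $149.47
PFL insurance: $2491.10 × 0.01 = $24.91
Union dues: $2491.10 × 0.01 = $24.91
Total deductions = $211.74 + $194.90 + $416.89 + $149.47 + $24.91 + $24.91 = $1022.82
Net pay = $2491.10 − $1022.82 = $1468.28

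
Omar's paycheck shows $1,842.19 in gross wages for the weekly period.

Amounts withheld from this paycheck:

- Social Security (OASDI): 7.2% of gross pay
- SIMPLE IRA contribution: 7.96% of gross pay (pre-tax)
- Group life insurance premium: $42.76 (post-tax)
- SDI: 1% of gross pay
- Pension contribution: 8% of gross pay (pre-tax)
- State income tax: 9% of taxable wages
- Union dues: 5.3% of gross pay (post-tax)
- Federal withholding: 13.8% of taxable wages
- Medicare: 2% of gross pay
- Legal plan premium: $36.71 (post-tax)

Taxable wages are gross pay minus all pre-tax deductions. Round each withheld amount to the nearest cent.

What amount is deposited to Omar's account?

SIMPLE IRA contribution: $1,842.19 × 0.0796 = $146.64
Pension contribution: $1,842.19 × 0.08 = $147.38
Pre-tax total = $146.64 + $147.38 = $294.02
Taxable wages = $1,842.19 − $294.02 = $1,548.17
Federal withholding: $1,548.17 × 0.138 = $213.65
State income tax: $1,548.17 × 0.09 = $139.34
Social Security (OASDI): $1,842.19 × 0.072 = $132.64
Medicare: $1,842.19 × 0.02 = $36.84
SDI: $1,842.19 × 0.01 = $18.42
Legal plan premium: $36.71
Union dues: $1,842.19 × 0.053 = $97.64
Group life insurance premium: $42.76
Total deductions = $146.64 + $147.38 + $213.65 + $139.34 + $132.64 + $36.84 + $18.42 + $36.71 + $97.64 + $42.76 = $1,012.02
Net pay = $1,842.19 − $1,012.02 = $830.17

$830.17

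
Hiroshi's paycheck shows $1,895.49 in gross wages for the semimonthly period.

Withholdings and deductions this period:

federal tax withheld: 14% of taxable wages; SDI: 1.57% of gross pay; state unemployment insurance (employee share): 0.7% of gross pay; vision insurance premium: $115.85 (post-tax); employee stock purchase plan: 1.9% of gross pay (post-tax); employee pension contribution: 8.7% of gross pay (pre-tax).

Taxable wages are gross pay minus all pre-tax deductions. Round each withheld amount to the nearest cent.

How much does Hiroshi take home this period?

$1,293.41

Employee pension contribution: $1,895.49 × 0.087 = $164.91
Taxable wages = $1,895.49 − $164.91 = $1,730.58
Federal tax withheld: $1,730.58 × 0.14 = $242.28
State unemployment insurance (employee share): $1,895.49 × 0.007 = $13.27
SDI: $1,895.49 × 0.0157 = $29.76
Vision insurance premium: $115.85
Employee stock purchase plan: $1,895.49 × 0.019 = $36.01
Total deductions = $164.91 + $242.28 + $13.27 + $29.76 + $115.85 + $36.01 = $602.08
Net pay = $1,895.49 − $602.08 = $1,293.41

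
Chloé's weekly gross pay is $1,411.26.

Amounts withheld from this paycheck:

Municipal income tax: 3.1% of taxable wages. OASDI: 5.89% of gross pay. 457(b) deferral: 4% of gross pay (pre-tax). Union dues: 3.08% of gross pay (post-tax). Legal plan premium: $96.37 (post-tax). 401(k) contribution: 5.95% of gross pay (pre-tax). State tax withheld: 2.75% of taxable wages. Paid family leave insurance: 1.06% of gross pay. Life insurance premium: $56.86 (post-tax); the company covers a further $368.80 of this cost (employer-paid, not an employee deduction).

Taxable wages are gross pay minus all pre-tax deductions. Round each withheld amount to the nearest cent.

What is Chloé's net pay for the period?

457(b) deferral: $1,411.26 × 0.04 = $56.45
401(k) contribution: $1,411.26 × 0.0595 = $83.97
Pre-tax total = $56.45 + $83.97 = $140.42
Taxable wages = $1,411.26 − $140.42 = $1,270.84
Municipal income tax: $1,270.84 × 0.031 = $39.40
State tax withheld: $1,270.84 × 0.0275 = $34.95
Paid family leave insurance: $1,411.26 × 0.0106 = $14.96
OASDI: $1,411.26 × 0.0589 = $83.12
Life insurance premium: $56.86
Union dues: $1,411.26 × 0.0308 = $43.47
Legal plan premium: $96.37
(Employer's $368.80 toward life insurance premium is not withheld from the employee.)
Total deductions = $56.45 + $83.97 + $39.40 + $34.95 + $14.96 + $83.12 + $56.86 + $43.47 + $96.37 = $509.55
Net pay = $1,411.26 − $509.55 = $901.71

$901.71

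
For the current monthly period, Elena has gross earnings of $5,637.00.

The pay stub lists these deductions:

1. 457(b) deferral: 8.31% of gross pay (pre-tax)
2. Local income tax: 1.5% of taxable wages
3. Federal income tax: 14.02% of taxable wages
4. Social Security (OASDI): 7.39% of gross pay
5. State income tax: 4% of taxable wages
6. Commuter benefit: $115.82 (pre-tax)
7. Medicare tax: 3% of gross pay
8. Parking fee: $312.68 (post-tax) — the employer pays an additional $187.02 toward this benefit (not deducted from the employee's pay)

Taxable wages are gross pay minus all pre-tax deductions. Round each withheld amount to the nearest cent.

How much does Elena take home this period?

457(b) deferral: $5,637.00 × 0.0831 = $468.43
Commuter benefit: $115.82
Pre-tax total = $468.43 + $115.82 = $584.25
Taxable wages = $5,637.00 − $584.25 = $5,052.75
State income tax: $5,052.75 × 0.04 = $202.11
Federal income tax: $5,052.75 × 0.1402 = $708.40
Local income tax: $5,052.75 × 0.015 = $75.79
Medicare tax: $5,637.00 × 0.03 = $169.11
Social Security (OASDI): $5,637.00 × 0.0739 = $416.57
Parking fee: $312.68
(Employer's $187.02 toward parking fee is not withheld from the employee.)
Total deductions = $468.43 + $115.82 + $202.11 + $708.40 + $75.79 + $169.11 + $416.57 + $312.68 = $2,468.91
Net pay = $5,637.00 − $2,468.91 = $3,168.09

$3,168.09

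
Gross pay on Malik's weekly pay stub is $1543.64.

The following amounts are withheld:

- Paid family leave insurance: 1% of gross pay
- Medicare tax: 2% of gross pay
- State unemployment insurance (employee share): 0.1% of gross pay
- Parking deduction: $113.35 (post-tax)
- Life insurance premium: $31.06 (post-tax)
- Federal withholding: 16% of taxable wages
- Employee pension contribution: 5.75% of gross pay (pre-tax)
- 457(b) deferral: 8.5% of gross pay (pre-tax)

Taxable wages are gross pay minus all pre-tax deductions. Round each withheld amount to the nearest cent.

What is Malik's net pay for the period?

457(b) deferral: $1543.64 × 0.085 = $131.21
Employee pension contribution: $1543.64 × 0.0575 = $88.76
Pre-tax total = $131.21 + $88.76 = $219.97
Taxable wages = $1543.64 − $219.97 = $1323.67
Federal withholding: $1323.67 × 0.16 = $211.79
Medicare tax: $1543.64 × 0.02 = $30.87
Paid family leave insurance: $1543.64 × 0.01 = $15.44
State unemployment insurance (employee share): $1543.64 × 0.001 = $1.54
Life insurance premium: $31.06
Parking deduction: $113.35
Total deductions = $131.21 + $88.76 + $211.79 + $30.87 + $15.44 + $1.54 + $31.06 + $113.35 = $624.02
Net pay = $1543.64 − $624.02 = $919.62

$919.62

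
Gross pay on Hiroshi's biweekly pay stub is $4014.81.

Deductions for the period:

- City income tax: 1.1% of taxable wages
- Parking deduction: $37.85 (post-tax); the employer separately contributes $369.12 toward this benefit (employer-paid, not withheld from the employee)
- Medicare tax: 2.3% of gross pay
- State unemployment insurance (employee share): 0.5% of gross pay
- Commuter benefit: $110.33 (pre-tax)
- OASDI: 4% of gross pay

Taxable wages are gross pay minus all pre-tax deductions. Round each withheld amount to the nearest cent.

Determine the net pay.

Commuter benefit: $110.33
Taxable wages = $4014.81 − $110.33 = $3904.48
City income tax: $3904.48 × 0.011 = $42.95
OASDI: $4014.81 × 0.04 = $160.59
Medicare tax: $4014.81 × 0.023 = $92.34
State unemployment insurance (employee share): $4014.81 × 0.005 = $20.07
Parking deduction: $37.85
(Employer's $369.12 toward parking deduction is not withheld from the employee.)
Total deductions = $110.33 + $42.95 + $160.59 + $92.34 + $20.07 + $37.85 = $464.13
Net pay = $4014.81 − $464.13 = $3550.68

$3550.68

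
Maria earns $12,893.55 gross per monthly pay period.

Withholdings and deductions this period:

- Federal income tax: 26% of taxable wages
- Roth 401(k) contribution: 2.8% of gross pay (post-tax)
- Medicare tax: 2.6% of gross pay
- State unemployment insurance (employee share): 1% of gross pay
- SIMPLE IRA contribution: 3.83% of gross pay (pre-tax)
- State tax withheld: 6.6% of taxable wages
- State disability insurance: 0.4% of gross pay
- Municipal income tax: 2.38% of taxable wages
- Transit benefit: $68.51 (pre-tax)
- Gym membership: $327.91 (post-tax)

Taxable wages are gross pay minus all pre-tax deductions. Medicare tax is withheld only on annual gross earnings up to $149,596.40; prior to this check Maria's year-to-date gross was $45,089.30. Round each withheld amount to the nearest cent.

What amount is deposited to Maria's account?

$6,813.09

Transit benefit: $68.51
SIMPLE IRA contribution: $12,893.55 × 0.0383 = $493.82
Pre-tax total = $68.51 + $493.82 = $562.33
Taxable wages = $12,893.55 − $562.33 = $12,331.22
Federal income tax: $12,331.22 × 0.26 = $3,206.12
State tax withheld: $12,331.22 × 0.066 = $813.86
Municipal income tax: $12,331.22 × 0.0238 = $293.48
Medicare tax: cap not yet reached, full $12,893.55 is subject → $12,893.55 × 0.026 = $335.23
State disability insurance: $12,893.55 × 0.004 = $51.57
State unemployment insurance (employee share): $12,893.55 × 0.01 = $128.94
Gym membership: $327.91
Roth 401(k) contribution: $12,893.55 × 0.028 = $361.02
Total deductions = $68.51 + $493.82 + $3,206.12 + $813.86 + $293.48 + $335.23 + $51.57 + $128.94 + $327.91 + $361.02 = $6,080.46
Net pay = $12,893.55 − $6,080.46 = $6,813.09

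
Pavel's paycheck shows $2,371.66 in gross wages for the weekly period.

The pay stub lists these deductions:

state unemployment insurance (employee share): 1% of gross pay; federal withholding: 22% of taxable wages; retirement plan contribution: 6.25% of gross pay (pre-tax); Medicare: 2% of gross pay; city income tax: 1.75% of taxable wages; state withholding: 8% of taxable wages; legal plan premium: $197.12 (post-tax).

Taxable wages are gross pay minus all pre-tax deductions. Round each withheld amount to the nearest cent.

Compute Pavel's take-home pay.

Retirement plan contribution: $2,371.66 × 0.0625 = $148.23
Taxable wages = $2,371.66 − $148.23 = $2,223.43
State withholding: $2,223.43 × 0.08 = $177.87
Federal withholding: $2,223.43 × 0.22 = $489.15
City income tax: $2,223.43 × 0.0175 = $38.91
Medicare: $2,371.66 × 0.02 = $47.43
State unemployment insurance (employee share): $2,371.66 × 0.01 = $23.72
Legal plan premium: $197.12
Total deductions = $148.23 + $177.87 + $489.15 + $38.91 + $47.43 + $23.72 + $197.12 = $1,122.43
Net pay = $2,371.66 − $1,122.43 = $1,249.23

$1,249.23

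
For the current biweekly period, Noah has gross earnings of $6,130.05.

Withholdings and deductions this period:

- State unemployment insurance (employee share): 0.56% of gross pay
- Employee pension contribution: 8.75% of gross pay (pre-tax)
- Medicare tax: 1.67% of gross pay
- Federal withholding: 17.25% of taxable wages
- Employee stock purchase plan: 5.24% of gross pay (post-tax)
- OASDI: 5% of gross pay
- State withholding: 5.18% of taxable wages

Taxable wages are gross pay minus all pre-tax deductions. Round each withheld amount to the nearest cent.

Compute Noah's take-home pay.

Employee pension contribution: $6,130.05 × 0.0875 = $536.38
Taxable wages = $6,130.05 − $536.38 = $5,593.67
Federal withholding: $5,593.67 × 0.1725 = $964.91
State withholding: $5,593.67 × 0.0518 = $289.75
Medicare tax: $6,130.05 × 0.0167 = $102.37
State unemployment insurance (employee share): $6,130.05 × 0.0056 = $34.33
OASDI: $6,130.05 × 0.05 = $306.50
Employee stock purchase plan: $6,130.05 × 0.0524 = $321.21
Total deductions = $536.38 + $964.91 + $289.75 + $102.37 + $34.33 + $306.50 + $321.21 = $2,555.45
Net pay = $6,130.05 − $2,555.45 = $3,574.60

$3,574.60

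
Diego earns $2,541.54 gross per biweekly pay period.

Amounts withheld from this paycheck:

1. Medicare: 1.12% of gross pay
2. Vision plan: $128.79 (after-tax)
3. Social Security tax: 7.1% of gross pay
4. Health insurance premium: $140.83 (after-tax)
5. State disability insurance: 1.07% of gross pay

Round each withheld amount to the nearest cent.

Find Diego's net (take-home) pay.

$2,035.81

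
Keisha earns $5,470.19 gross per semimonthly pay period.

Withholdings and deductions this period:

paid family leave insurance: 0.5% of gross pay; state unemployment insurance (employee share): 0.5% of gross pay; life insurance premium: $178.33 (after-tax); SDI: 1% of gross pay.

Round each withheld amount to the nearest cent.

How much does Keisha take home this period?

$5,182.46

Paid family leave insurance: $5,470.19 × 0.005 = $27.35
SDI: $5,470.19 × 0.01 = $54.70
State unemployment insurance (employee share): $5,470.19 × 0.005 = $27.35
Life insurance premium: $178.33
Total deductions = $27.35 + $54.70 + $27.35 + $178.33 = $287.73
Net pay = $5,470.19 − $287.73 = $5,182.46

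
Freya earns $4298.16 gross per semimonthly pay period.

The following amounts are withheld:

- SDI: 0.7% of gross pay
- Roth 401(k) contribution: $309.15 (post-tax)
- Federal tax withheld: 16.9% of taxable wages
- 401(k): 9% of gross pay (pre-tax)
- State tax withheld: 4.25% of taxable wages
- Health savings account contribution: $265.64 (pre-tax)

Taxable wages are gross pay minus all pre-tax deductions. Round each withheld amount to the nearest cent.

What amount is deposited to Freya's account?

401(k): $4298.16 × 0.09 = $386.83
Health savings account contribution: $265.64
Pre-tax total = $386.83 + $265.64 = $652.47
Taxable wages = $4298.16 − $652.47 = $3645.69
Federal tax withheld: $3645.69 × 0.169 = $616.12
State tax withheld: $3645.69 × 0.0425 = $154.94
SDI: $4298.16 × 0.007 = $30.09
Roth 401(k) contribution: $309.15
Total deductions = $386.83 + $265.64 + $616.12 + $154.94 + $30.09 + $309.15 = $1762.77
Net pay = $4298.16 − $1762.77 = $2535.39

$2535.39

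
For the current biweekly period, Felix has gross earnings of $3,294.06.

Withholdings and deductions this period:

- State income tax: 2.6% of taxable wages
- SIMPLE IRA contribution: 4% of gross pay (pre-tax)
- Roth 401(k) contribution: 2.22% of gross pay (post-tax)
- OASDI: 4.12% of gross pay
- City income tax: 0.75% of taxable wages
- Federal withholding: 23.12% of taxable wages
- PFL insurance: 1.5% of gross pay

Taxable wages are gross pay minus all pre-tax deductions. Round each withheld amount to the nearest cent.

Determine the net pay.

SIMPLE IRA contribution: $3,294.06 × 0.04 = $131.76
Taxable wages = $3,294.06 − $131.76 = $3,162.30
City income tax: $3,162.30 × 0.0075 = $23.72
Federal withholding: $3,162.30 × 0.2312 = $731.12
State income tax: $3,162.30 × 0.026 = $82.22
PFL insurance: $3,294.06 × 0.015 = $49.41
OASDI: $3,294.06 × 0.0412 = $135.72
Roth 401(k) contribution: $3,294.06 × 0.0222 = $73.13
Total deductions = $131.76 + $23.72 + $731.12 + $82.22 + $49.41 + $135.72 + $73.13 = $1,227.08
Net pay = $3,294.06 − $1,227.08 = $2,066.98

$2,066.98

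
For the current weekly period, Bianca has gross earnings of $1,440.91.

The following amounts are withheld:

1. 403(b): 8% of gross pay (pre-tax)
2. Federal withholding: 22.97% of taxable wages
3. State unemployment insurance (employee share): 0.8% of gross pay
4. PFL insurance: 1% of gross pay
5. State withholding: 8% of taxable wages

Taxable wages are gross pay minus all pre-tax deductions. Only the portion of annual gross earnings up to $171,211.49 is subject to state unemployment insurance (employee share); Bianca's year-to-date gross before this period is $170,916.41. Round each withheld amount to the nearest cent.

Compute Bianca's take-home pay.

$898.32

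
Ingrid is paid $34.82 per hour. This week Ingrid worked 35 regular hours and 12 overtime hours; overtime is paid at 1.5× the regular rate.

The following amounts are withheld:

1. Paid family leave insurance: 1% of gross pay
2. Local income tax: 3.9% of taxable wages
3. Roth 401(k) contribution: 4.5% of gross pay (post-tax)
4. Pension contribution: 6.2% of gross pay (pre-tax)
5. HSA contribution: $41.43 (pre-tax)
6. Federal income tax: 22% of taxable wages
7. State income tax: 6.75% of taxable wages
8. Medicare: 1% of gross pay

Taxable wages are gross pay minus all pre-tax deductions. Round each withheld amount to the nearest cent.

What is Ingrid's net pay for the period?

Regular pay: 35 × $34.82 = $1,218.70
Overtime pay: 12 × $34.82 × 1.5 = $626.76
Gross pay = $1,218.70 + $626.76 = $1,845.46
HSA contribution: $41.43
Pension contribution: $1,845.46 × 0.062 = $114.42
Pre-tax total = $41.43 + $114.42 = $155.85
Taxable wages = $1,845.46 − $155.85 = $1,689.61
State income tax: $1,689.61 × 0.0675 = $114.05
Federal income tax: $1,689.61 × 0.22 = $371.71
Local income tax: $1,689.61 × 0.039 = $65.89
Medicare: $1,845.46 × 0.01 = $18.45
Paid family leave insurance: $1,845.46 × 0.01 = $18.45
Roth 401(k) contribution: $1,845.46 × 0.045 = $83.05
Total deductions = $41.43 + $114.42 + $114.05 + $371.71 + $65.89 + $18.45 + $18.45 + $83.05 = $827.45
Net pay = $1,845.46 − $827.45 = $1,018.01

$1,018.01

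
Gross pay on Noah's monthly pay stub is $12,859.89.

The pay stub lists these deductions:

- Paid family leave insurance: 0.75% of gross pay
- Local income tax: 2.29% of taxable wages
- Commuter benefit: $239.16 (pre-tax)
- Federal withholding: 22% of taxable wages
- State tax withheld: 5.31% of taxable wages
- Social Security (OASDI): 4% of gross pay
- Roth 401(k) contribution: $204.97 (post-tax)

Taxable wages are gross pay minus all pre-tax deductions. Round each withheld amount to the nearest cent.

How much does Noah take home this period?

$8,069.18

Commuter benefit: $239.16
Taxable wages = $12,859.89 − $239.16 = $12,620.73
State tax withheld: $12,620.73 × 0.0531 = $670.16
Local income tax: $12,620.73 × 0.0229 = $289.01
Federal withholding: $12,620.73 × 0.22 = $2,776.56
Social Security (OASDI): $12,859.89 × 0.04 = $514.40
Paid family leave insurance: $12,859.89 × 0.0075 = $96.45
Roth 401(k) contribution: $204.97
Total deductions = $239.16 + $670.16 + $289.01 + $2,776.56 + $514.40 + $96.45 + $204.97 = $4,790.71
Net pay = $12,859.89 − $4,790.71 = $8,069.18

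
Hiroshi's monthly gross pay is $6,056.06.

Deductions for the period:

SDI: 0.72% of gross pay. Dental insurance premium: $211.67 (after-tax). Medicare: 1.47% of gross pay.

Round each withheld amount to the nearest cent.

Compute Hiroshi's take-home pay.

$5,711.77

SDI: $6,056.06 × 0.0072 = $43.60
Medicare: $6,056.06 × 0.0147 = $89.02
Dental insurance premium: $211.67
Total deductions = $43.60 + $89.02 + $211.67 = $344.29
Net pay = $6,056.06 − $344.29 = $5,711.77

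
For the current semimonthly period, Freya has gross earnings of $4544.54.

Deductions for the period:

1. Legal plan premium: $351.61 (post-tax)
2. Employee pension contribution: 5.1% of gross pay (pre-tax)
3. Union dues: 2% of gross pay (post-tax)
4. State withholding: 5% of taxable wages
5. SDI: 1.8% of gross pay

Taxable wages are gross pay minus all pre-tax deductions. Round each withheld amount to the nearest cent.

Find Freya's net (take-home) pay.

Employee pension contribution: $4544.54 × 0.051 = $231.77
Taxable wages = $4544.54 − $231.77 = $4312.77
State withholding: $4312.77 × 0.05 = $215.64
SDI: $4544.54 × 0.018 = $81.80
Union dues: $4544.54 × 0.02 = $90.89
Legal plan premium: $351.61
Total deductions = $231.77 + $215.64 + $81.80 + $90.89 + $351.61 = $971.71
Net pay = $4544.54 − $971.71 = $3572.83

$3572.83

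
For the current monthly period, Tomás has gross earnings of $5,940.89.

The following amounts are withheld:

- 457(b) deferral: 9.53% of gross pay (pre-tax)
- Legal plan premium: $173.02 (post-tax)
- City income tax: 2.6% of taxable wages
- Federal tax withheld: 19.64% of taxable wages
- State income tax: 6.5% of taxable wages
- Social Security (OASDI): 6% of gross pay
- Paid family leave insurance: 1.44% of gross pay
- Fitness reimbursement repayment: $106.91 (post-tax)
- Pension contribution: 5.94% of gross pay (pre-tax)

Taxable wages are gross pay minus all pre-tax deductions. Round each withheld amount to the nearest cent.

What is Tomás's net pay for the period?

Pension contribution: $5,940.89 × 0.0594 = $352.89
457(b) deferral: $5,940.89 × 0.0953 = $566.17
Pre-tax total = $352.89 + $566.17 = $919.06
Taxable wages = $5,940.89 − $919.06 = $5,021.83
City income tax: $5,021.83 × 0.026 = $130.57
State income tax: $5,021.83 × 0.065 = $326.42
Federal tax withheld: $5,021.83 × 0.1964 = $986.29
Paid family leave insurance: $5,940.89 × 0.0144 = $85.55
Social Security (OASDI): $5,940.89 × 0.06 = $356.45
Legal plan premium: $173.02
Fitness reimbursement repayment: $106.91
Total deductions = $352.89 + $566.17 + $130.57 + $326.42 + $986.29 + $85.55 + $356.45 + $173.02 + $106.91 = $3,084.27
Net pay = $5,940.89 − $3,084.27 = $2,856.62

$2,856.62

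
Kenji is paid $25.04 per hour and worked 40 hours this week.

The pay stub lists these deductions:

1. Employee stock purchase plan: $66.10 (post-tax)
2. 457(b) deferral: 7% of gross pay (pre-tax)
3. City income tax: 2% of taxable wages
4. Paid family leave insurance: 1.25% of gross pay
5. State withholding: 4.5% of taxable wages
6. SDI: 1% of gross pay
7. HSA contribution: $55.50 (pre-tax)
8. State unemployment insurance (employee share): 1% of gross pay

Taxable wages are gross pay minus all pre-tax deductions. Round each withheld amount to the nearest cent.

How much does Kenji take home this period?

$720.39

Gross pay: 40 × $25.04 = $1,001.60
457(b) deferral: $1,001.60 × 0.07 = $70.11
HSA contribution: $55.50
Pre-tax total = $70.11 + $55.50 = $125.61
Taxable wages = $1,001.60 − $125.61 = $875.99
State withholding: $875.99 × 0.045 = $39.42
City income tax: $875.99 × 0.02 = $17.52
Paid family leave insurance: $1,001.60 × 0.0125 = $12.52
State unemployment insurance (employee share): $1,001.60 × 0.01 = $10.02
SDI: $1,001.60 × 0.01 = $10.02
Employee stock purchase plan: $66.10
Total deductions = $70.11 + $55.50 + $39.42 + $17.52 + $12.52 + $10.02 + $10.02 + $66.10 = $281.21
Net pay = $1,001.60 − $281.21 = $720.39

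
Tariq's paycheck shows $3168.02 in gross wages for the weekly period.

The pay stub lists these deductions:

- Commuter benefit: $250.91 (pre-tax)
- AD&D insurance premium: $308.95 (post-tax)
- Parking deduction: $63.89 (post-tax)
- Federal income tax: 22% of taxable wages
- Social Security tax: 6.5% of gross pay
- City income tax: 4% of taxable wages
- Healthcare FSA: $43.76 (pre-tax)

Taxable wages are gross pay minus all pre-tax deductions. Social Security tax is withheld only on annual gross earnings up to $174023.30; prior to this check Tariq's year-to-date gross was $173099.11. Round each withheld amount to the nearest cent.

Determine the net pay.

$1693.37

Commuter benefit: $250.91
Healthcare FSA: $43.76
Pre-tax total = $250.91 + $43.76 = $294.67
Taxable wages = $3168.02 − $294.67 = $2873.35
City income tax: $2873.35 × 0.04 = $114.93
Federal income tax: $2873.35 × 0.22 = $632.14
Social Security tax: only $174023.30 − $173099.11 = $924.19 of this check is subject → $924.19 × 0.065 = $60.07
Parking deduction: $63.89
AD&D insurance premium: $308.95
Total deductions = $250.91 + $43.76 + $114.93 + $632.14 + $60.07 + $63.89 + $308.95 = $1474.65
Net pay = $3168.02 − $1474.65 = $1693.37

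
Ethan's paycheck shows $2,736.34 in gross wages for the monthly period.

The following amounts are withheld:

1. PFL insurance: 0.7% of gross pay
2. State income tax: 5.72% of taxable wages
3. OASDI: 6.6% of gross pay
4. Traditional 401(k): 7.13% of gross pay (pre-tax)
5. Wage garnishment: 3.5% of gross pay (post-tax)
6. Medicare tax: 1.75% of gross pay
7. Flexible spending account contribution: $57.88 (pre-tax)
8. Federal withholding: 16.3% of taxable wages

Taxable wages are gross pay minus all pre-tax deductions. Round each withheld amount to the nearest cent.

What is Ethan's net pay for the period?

Traditional 401(k): $2,736.34 × 0.0713 = $195.10
Flexible spending account contribution: $57.88
Pre-tax total = $195.10 + $57.88 = $252.98
Taxable wages = $2,736.34 − $252.98 = $2,483.36
Federal withholding: $2,483.36 × 0.163 = $404.79
State income tax: $2,483.36 × 0.0572 = $142.05
Medicare tax: $2,736.34 × 0.0175 = $47.89
PFL insurance: $2,736.34 × 0.007 = $19.15
OASDI: $2,736.34 × 0.066 = $180.60
Wage garnishment: $2,736.34 × 0.035 = $95.77
Total deductions = $195.10 + $57.88 + $404.79 + $142.05 + $47.89 + $19.15 + $180.60 + $95.77 = $1,143.23
Net pay = $2,736.34 − $1,143.23 = $1,593.11

$1,593.11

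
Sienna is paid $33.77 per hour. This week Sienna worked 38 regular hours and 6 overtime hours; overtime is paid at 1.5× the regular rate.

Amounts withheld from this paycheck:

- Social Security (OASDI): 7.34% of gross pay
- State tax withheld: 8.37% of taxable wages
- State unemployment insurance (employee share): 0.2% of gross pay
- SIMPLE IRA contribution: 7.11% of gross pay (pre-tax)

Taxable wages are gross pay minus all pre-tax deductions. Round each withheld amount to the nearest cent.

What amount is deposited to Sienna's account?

$1231.27

Regular pay: 38 × $33.77 = $1283.26
Overtime pay: 6 × $33.77 × 1.5 = $303.93
Gross pay = $1283.26 + $303.93 = $1587.19
SIMPLE IRA contribution: $1587.19 × 0.0711 = $112.85
Taxable wages = $1587.19 − $112.85 = $1474.34
State tax withheld: $1474.34 × 0.0837 = $123.40
State unemployment insurance (employee share): $1587.19 × 0.002 = $3.17
Social Security (OASDI): $1587.19 × 0.0734 = $116.50
Total deductions = $112.85 + $123.40 + $3.17 + $116.50 = $355.92
Net pay = $1587.19 − $355.92 = $1231.27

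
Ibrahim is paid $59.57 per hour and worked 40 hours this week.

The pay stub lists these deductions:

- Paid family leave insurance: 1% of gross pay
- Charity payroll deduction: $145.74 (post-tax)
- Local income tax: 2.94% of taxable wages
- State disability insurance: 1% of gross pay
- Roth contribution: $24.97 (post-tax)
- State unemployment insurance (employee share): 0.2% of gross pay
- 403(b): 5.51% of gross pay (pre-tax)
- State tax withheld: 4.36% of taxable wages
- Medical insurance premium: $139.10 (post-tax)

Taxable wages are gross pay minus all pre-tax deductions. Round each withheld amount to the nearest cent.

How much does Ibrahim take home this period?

$1724.91

Gross pay: 40 × $59.57 = $2382.80
403(b): $2382.80 × 0.0551 = $131.29
Taxable wages = $2382.80 − $131.29 = $2251.51
Local income tax: $2251.51 × 0.0294 = $66.19
State tax withheld: $2251.51 × 0.0436 = $98.17
State unemployment insurance (employee share): $2382.80 × 0.002 = $4.77
State disability insurance: $2382.80 × 0.01 = $23.83
Paid family leave insurance: $2382.80 × 0.01 = $23.83
Roth contribution: $24.97
Medical insurance premium: $139.10
Charity payroll deduction: $145.74
Total deductions = $131.29 + $66.19 + $98.17 + $4.77 + $23.83 + $23.83 + $24.97 + $139.10 + $145.74 = $657.89
Net pay = $2382.80 − $657.89 = $1724.91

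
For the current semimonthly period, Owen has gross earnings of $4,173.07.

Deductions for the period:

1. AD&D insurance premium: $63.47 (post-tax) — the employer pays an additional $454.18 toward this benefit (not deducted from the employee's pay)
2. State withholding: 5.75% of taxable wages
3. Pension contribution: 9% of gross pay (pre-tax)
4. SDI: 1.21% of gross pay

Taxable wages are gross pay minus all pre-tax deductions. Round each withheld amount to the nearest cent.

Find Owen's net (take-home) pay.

$3,465.17

Pension contribution: $4,173.07 × 0.09 = $375.58
Taxable wages = $4,173.07 − $375.58 = $3,797.49
State withholding: $3,797.49 × 0.0575 = $218.36
SDI: $4,173.07 × 0.0121 = $50.49
AD&D insurance premium: $63.47
(Employer's $454.18 toward AD&D insurance premium is not withheld from the employee.)
Total deductions = $375.58 + $218.36 + $50.49 + $63.47 = $707.90
Net pay = $4,173.07 − $707.90 = $3,465.17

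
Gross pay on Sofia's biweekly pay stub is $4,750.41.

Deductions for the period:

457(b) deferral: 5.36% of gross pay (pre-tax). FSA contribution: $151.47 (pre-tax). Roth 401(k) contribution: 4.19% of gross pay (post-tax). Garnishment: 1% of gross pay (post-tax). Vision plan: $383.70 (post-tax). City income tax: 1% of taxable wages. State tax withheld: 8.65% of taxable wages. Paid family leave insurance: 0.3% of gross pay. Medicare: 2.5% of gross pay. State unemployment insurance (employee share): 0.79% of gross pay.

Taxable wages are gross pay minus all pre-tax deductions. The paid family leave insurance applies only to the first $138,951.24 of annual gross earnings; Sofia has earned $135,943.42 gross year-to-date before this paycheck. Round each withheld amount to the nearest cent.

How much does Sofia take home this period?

457(b) deferral: $4,750.41 × 0.0536 = $254.62
FSA contribution: $151.47
Pre-tax total = $254.62 + $151.47 = $406.09
Taxable wages = $4,750.41 − $406.09 = $4,344.32
State tax withheld: $4,344.32 × 0.0865 = $375.78
City income tax: $4,344.32 × 0.01 = $43.44
State unemployment insurance (employee share): $4,750.41 × 0.0079 = $37.53
Paid family leave insurance: only $138,951.24 − $135,943.42 = $3,007.82 of this check is subject → $3,007.82 × 0.003 = $9.02
Medicare: $4,750.41 × 0.025 = $118.76
Vision plan: $383.70
Roth 401(k) contribution: $4,750.41 × 0.0419 = $199.04
Garnishment: $4,750.41 × 0.01 = $47.50
Total deductions = $254.62 + $151.47 + $375.78 + $43.44 + $37.53 + $9.02 + $118.76 + $383.70 + $199.04 + $47.50 = $1,620.86
Net pay = $4,750.41 − $1,620.86 = $3,129.55

$3,129.55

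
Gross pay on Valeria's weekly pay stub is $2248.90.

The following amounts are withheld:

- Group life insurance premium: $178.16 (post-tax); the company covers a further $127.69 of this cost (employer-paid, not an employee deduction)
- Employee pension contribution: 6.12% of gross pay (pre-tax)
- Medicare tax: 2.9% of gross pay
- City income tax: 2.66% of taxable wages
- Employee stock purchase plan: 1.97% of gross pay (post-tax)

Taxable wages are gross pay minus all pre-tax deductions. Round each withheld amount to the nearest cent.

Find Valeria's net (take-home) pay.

$1767.43

Employee pension contribution: $2248.90 × 0.0612 = $137.63
Taxable wages = $2248.90 − $137.63 = $2111.27
City income tax: $2111.27 × 0.0266 = $56.16
Medicare tax: $2248.90 × 0.029 = $65.22
Employee stock purchase plan: $2248.90 × 0.0197 = $44.30
Group life insurance premium: $178.16
(Employer's $127.69 toward group life insurance premium is not withheld from the employee.)
Total deductions = $137.63 + $56.16 + $65.22 + $44.30 + $178.16 = $481.47
Net pay = $2248.90 − $481.47 = $1767.43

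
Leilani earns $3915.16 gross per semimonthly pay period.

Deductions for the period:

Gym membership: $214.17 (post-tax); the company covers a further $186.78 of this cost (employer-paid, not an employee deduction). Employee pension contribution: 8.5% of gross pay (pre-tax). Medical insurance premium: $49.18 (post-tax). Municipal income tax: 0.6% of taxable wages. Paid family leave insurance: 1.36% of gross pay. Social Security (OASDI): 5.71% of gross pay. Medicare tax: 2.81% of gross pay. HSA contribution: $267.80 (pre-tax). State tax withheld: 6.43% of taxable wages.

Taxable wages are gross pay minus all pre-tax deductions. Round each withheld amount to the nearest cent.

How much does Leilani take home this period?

$2431.37

HSA contribution: $267.80
Employee pension contribution: $3915.16 × 0.085 = $332.79
Pre-tax total = $267.80 + $332.79 = $600.59
Taxable wages = $3915.16 − $600.59 = $3314.57
State tax withheld: $3314.57 × 0.0643 = $213.13
Municipal income tax: $3314.57 × 0.006 = $19.89
Social Security (OASDI): $3915.16 × 0.0571 = $223.56
Medicare tax: $3915.16 × 0.0281 = $110.02
Paid family leave insurance: $3915.16 × 0.0136 = $53.25
Medical insurance premium: $49.18
Gym membership: $214.17
(Employer's $186.78 toward gym membership is not withheld from the employee.)
Total deductions = $267.80 + $332.79 + $213.13 + $19.89 + $223.56 + $110.02 + $53.25 + $49.18 + $214.17 = $1483.79
Net pay = $3915.16 − $1483.79 = $2431.37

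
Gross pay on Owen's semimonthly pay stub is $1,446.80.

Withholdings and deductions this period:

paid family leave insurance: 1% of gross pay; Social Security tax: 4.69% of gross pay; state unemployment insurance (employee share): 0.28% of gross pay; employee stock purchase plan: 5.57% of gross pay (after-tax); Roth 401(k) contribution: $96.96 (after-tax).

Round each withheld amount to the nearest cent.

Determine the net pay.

$1,182.88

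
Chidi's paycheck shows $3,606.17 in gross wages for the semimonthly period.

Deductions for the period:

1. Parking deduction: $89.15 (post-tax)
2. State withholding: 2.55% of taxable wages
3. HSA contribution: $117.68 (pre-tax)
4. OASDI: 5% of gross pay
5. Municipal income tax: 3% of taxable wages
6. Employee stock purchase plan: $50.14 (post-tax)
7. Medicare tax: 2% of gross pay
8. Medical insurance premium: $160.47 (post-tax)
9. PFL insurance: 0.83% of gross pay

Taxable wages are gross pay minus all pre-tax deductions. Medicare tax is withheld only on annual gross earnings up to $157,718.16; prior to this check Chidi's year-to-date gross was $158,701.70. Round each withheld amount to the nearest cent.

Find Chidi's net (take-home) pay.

$2,784.88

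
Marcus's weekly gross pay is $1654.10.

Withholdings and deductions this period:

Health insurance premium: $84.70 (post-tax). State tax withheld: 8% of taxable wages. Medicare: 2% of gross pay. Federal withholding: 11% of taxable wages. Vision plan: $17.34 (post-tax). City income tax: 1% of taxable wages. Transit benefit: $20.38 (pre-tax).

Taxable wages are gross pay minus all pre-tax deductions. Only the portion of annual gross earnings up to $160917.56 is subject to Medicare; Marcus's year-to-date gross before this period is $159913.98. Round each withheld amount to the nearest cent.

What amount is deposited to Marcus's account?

$1184.86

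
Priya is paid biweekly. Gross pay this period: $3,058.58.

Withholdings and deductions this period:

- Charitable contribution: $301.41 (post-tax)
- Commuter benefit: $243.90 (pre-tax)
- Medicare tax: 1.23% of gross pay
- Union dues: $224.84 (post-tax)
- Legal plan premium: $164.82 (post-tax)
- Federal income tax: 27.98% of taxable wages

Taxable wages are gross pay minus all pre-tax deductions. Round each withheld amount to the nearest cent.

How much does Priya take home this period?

$1,298.44

Commuter benefit: $243.90
Taxable wages = $3,058.58 − $243.90 = $2,814.68
Federal income tax: $2,814.68 × 0.2798 = $787.55
Medicare tax: $3,058.58 × 0.0123 = $37.62
Legal plan premium: $164.82
Charitable contribution: $301.41
Union dues: $224.84
Total deductions = $243.90 + $787.55 + $37.62 + $164.82 + $301.41 + $224.84 = $1,760.14
Net pay = $3,058.58 − $1,760.14 = $1,298.44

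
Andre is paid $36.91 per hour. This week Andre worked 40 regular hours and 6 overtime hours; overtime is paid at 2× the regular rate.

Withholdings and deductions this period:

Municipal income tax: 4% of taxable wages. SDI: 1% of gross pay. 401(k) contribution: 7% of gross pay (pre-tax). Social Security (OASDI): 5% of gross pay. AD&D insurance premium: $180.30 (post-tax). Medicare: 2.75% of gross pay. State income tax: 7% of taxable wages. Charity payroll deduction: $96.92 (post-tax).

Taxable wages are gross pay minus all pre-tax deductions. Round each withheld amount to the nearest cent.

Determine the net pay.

$1,143.46

Regular pay: 40 × $36.91 = $1,476.40
Overtime pay: 6 × $36.91 × 2 = $442.92
Gross pay = $1,476.40 + $442.92 = $1,919.32
401(k) contribution: $1,919.32 × 0.07 = $134.35
Taxable wages = $1,919.32 − $134.35 = $1,784.97
Municipal income tax: $1,784.97 × 0.04 = $71.40
State income tax: $1,784.97 × 0.07 = $124.95
Medicare: $1,919.32 × 0.0275 = $52.78
Social Security (OASDI): $1,919.32 × 0.05 = $95.97
SDI: $1,919.32 × 0.01 = $19.19
AD&D insurance premium: $180.30
Charity payroll deduction: $96.92
Total deductions = $134.35 + $71.40 + $124.95 + $52.78 + $95.97 + $19.19 + $180.30 + $96.92 = $775.86
Net pay = $1,919.32 − $775.86 = $1,143.46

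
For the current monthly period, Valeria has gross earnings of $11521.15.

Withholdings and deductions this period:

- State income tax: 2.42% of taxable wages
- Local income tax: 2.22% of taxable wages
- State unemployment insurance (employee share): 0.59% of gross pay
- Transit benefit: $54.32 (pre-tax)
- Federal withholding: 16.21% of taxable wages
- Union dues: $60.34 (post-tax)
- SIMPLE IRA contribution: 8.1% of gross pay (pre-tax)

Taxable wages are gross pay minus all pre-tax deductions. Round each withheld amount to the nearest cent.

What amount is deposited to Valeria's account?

$8209.05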